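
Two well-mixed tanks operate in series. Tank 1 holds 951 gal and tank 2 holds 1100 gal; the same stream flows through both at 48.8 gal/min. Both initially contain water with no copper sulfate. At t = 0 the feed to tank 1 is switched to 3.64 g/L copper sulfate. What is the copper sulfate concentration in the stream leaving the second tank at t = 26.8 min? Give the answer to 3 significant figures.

Time constants: τᵢ = Vᵢ/Q for each well-mixed tank.
τ₁ = 951/48.8 = 19.488 min; τ₂ = 1100/48.8 = 22.541 min.
Solving the cascade with C₁(0)=C₂(0)=0 gives C₂(t) = C_in[1 − (τ₁ e^(−t/τ₁) − τ₂ e^(−t/τ₂))/(τ₁ − τ₂)].
At t = 26.8: e^(−t/τ₁) = 0.25278, e^(−t/τ₂) = 0.30454.
C₂ = 3.64·[1 − (19.488·0.25278 − 22.541·0.30454)/(-3.0533)] = 3.64·0.36510 = 1.3290 g/L.

1.33 g/L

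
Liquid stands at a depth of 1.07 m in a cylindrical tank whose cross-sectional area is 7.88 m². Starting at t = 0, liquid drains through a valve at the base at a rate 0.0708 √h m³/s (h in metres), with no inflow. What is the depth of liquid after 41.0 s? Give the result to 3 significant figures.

With no inflow, A dh/dt = −0.0708 √h.
Separate and integrate: 2(√h − √h₀) = −(0.0708/A) t.
√h = √1.07 − 0.0708·41.0/(2·7.88) = 1.0344 − 0.18419 = 0.85022.
h = 0.85022² = 0.72287 m.

0.723 m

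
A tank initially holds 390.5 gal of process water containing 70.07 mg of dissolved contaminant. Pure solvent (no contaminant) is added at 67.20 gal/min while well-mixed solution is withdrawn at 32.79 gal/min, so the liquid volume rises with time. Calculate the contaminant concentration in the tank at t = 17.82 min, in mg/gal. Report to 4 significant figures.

0.02840 mg/gal

Total volume: dV/dt = Q_in − Q_out = 34.4100 gal/min, so V(t) = 390.5 + 34.4100 t and V(17.82) = 1003.69 gal.
Solute balance: dm/dt = 0 − Q_out C = −Q_out m/V(t).
dm/m = −Q_out dt/(V₀ + 34.4100 t); integrating gives ln(m/m₀) = −(Q_out/(Q_in−Q_out)) ln(V/V₀).
m = m₀ (V₀/V)^(Q_out/(Q_in−Q_out)) = 70.07 × (390.5/1003.69)^(0.952921) = 28.5008 mg.
C = m/V = 28.5008/1003.69 = 0.0283961 mg/gal.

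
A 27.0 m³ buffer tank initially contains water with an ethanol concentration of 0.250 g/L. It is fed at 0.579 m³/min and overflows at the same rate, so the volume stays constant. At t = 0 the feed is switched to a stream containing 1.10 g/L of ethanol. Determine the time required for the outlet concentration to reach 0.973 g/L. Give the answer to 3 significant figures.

88.6 min

Species balance: V dC/dt = Q(C_in − C) ⇒ τ = V/Q = 46.632 min.
C(t) = C_in + (C₀ − C_in) e^(−t/τ). Set C = 0.973 and solve for t:
e^(−t/τ) = (C − C_in)/(C₀ − C_in) = (0.973 − 1.10)/(0.250 − 1.10) = 0.14941
t = −τ ln(…) = 46.632 × 1.9010 = 88.650 min.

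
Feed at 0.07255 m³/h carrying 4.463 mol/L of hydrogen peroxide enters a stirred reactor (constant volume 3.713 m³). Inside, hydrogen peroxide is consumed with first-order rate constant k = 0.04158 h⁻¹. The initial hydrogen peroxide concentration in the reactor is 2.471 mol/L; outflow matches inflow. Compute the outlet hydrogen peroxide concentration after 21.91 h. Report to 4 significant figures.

Species balance: V dC/dt = Q C_in − Q C − k V C.
dC/dt = (Q/V) C_in − (Q/V + k) C; effective rate a = Q/V + k = 0.0195395 + 0.04158 = 0.0611195 h⁻¹.
C_ss = Q C_in/(Q + kV) = 1.42679 mol/L; C(t) = C_ss + (C₀ − C_ss) e^(−a t).
C(21.91) = 1.42679 + (1.04421)·e^(−0.0611195·21.91) = 1.42679 + (1.04421)·0.262074 = 1.70045 mol/L.

1.700 mol/L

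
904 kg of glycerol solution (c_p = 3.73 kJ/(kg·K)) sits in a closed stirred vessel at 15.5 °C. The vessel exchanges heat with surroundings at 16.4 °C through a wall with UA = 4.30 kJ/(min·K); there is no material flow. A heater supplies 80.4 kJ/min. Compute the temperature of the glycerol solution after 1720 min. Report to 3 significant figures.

M c_p dT/dt = −UA(T − T_amb) + Q̇.
dT/dt = (T_ss − T)/τ with T_ss = T_amb + Q̇/UA = 16.4 + 80.4/4.30 = 35.098 °C, τ = M c_p/UA = 904·3.73/4.30 = 784.17 min.
T approaches T_ss exponentially: T(t) = T_ss + (T₀ − T_ss) e^(−t/τ).
T(1720) = 35.098 + (-19.598)·0.11154 = 32.912 °C.

32.9 °C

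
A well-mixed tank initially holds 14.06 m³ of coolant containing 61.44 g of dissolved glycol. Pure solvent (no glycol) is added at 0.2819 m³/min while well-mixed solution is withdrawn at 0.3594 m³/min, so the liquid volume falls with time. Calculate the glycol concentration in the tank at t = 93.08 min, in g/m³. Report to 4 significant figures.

0.3189 g/m³

Let m(t) be the amount of glycol. Volume: V(t) = V₀ + (Q_in − Q_out) t = 14.06 − 0.0775000 t; V(93.08) = 6.84630 m³.
No glycol enters, so dm/dt = −Q_out · (m/V).
dm/m = −Q_out dt/(V₀ − 0.0775000 t); integrating gives ln(m/m₀) = −(Q_out/(Q_in−Q_out)) ln(V/V₀).
m = m₀ (V₀/V)^(Q_out/(Q_in−Q_out)) = 61.44 × (14.06/6.84630)^(-4.63742) = 2.18334 g.
C = m/V = 2.18334/6.84630 = 0.318908 g/m³.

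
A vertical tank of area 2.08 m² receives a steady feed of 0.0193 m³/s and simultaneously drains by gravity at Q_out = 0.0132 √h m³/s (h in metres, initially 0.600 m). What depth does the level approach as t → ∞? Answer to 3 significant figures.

2.14 m

A dh/dt = Q_in − 0.0132 √h. Steady state requires inflow = outflow:
Q_in = 0.0132 √h_ss ⇒ √h_ss = 0.0193/0.0132 = 1.4621.
h_ss = 1.4621² = 2.1378 m. (Since h₀ = 0.600 m < h_ss, the level will rise toward this value.)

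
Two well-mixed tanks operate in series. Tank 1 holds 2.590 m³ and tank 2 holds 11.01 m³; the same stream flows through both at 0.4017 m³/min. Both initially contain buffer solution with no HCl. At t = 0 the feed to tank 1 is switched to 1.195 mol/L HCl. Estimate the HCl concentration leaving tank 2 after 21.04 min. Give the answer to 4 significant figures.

0.4839 mol/L

Time constants: τᵢ = Vᵢ/Q for each well-mixed tank.
τ₁ = 2.590/0.4017 = 6.44760 min; τ₂ = 11.01/0.4017 = 27.4085 min.
Solving the cascade with C₁(0)=C₂(0)=0 gives C₂(t) = C_in[1 − (τ₁ e^(−t/τ₁) − τ₂ e^(−t/τ₂))/(τ₁ − τ₂)].
At t = 21.04: e^(−t/τ₁) = 0.0382646, e^(−t/τ₂) = 0.464105.
C₂ = 1.195·[1 − (6.44760·0.0382646 − 27.4085·0.464105)/(-20.9609)] = 1.195·0.404906 = 0.483863 mol/L.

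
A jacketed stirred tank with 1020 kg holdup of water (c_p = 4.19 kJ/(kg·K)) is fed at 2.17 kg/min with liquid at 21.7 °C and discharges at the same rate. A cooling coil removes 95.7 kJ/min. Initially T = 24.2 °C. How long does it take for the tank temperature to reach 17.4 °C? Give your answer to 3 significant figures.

347 min

Unsteady energy balance on the tank contents: M c_p dT/dt = ṁ c_p (T_in − T) − 95.7.
τ = M/ṁ = 470.05 min; T_ss = T_in − Q̇/(ṁ c_p) = 11.175 °C.
T(t) = T_ss + (T₀ − T_ss) e^(−t/τ). Set T = 17.4:
e^(−t/τ) = (17.4 − 11.175)/(24.2 − 11.175) = 0.47794
t = −470.05 · ln(0.47794) = 347.02 min.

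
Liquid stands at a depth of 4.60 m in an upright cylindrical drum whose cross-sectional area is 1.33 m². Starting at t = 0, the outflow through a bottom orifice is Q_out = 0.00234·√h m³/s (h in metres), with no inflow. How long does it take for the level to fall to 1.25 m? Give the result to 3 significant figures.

With no inflow, A dh/dt = −0.00234 √h.
Separate and integrate: 2(√h − √h₀) = −(0.00234/A) t.
t = 2A(√h₀ − √h)/0.00234 = 2·1.33·(√4.60 − √1.25)/0.00234
  = 2.6600 × (2.1448 − 1.1180) / 0.00234 = 1167.1 s.

1170 s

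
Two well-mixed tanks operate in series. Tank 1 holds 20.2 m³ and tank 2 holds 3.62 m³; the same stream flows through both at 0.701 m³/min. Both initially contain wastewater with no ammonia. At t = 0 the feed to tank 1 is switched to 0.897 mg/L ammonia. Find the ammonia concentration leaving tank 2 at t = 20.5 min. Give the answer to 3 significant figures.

Time constants: τᵢ = Vᵢ/Q for each well-mixed tank.
τ₁ = 20.2/0.701 = 28.816 min; τ₂ = 3.62/0.701 = 5.1641 min.
Solving the cascade with C₁(0)=C₂(0)=0 gives C₂(t) = C_in[1 − (τ₁ e^(−t/τ₁) − τ₂ e^(−t/τ₂))/(τ₁ − τ₂)].
At t = 20.5: e^(−t/τ₁) = 0.49095, e^(−t/τ₂) = 0.018878.
C₂ = 0.897·[1 − (28.816·0.49095 − 5.1641·0.018878)/(23.652)] = 0.897·0.40598 = 0.36416 mg/L.

0.364 mg/L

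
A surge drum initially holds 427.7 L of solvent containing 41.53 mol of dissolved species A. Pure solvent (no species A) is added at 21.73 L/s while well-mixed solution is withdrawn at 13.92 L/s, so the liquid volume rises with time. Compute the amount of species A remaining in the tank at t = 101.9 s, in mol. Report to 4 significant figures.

Total volume: dV/dt = Q_in − Q_out = 7.81000 L/s, so V(t) = 427.7 + 7.81000 t and V(101.9) = 1223.54 L.
Solute balance: dm/dt = 0 − Q_out C = −Q_out m/V(t).
dm/m = −Q_out dt/(V₀ + 7.81000 t); integrating gives ln(m/m₀) = −(Q_out/(Q_in−Q_out)) ln(V/V₀).
m = m₀ (V₀/V)^(Q_out/(Q_in−Q_out)) = 41.53 × (427.7/1223.54)^(1.78233) = 6.37920 mol.

6.379 mol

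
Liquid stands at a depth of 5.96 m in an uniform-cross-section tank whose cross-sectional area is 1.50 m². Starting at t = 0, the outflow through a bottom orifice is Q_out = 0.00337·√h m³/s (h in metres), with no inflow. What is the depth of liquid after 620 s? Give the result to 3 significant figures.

3.04 m

With no inflow, A dh/dt = −0.00337 √h.
Separate and integrate: 2(√h − √h₀) = −(0.00337/A) t.
√h = √5.96 − 0.00337·620/(2·1.50) = 2.4413 − 0.69647 = 1.7448.
h = 1.7448² = 3.0445 m.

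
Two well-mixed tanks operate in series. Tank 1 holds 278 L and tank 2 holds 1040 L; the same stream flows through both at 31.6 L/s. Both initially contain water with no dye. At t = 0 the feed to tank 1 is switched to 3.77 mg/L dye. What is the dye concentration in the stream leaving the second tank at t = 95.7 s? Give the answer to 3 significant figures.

Time constants: τᵢ = Vᵢ/Q for each well-mixed tank.
τ₁ = 278/31.6 = 8.7975 s; τ₂ = 1040/31.6 = 32.911 s.
Solving the cascade with C₁(0)=C₂(0)=0 gives C₂(t) = C_in[1 − (τ₁ e^(−t/τ₁) − τ₂ e^(−t/τ₂))/(τ₁ − τ₂)].
At t = 95.7: e^(−t/τ₁) = 1.8866e-05, e^(−t/τ₂) = 0.054595.
C₂ = 3.77·[1 − (8.7975·1.8866e-05 − 32.911·0.054595)/(-24.114)] = 3.77·0.92549 = 3.4891 mg/L.

3.49 mg/L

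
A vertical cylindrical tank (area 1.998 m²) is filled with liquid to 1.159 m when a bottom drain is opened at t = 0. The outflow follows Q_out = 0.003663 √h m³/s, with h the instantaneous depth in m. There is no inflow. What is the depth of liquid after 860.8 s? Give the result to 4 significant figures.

Accumulation of liquid (constant cross-section A): A dh/dt = −0.003663 √h.
∫ h^(−1/2) dh = −(0.003663/A) ∫ dt, giving 2√h = 2√h₀ − (0.003663/A) t.
√h = √1.159 − 0.003663·860.8/(2·1.998) = 1.07657 − 0.789067 = 0.287502.
h = 0.287502² = 0.0826574 m.

0.08266 m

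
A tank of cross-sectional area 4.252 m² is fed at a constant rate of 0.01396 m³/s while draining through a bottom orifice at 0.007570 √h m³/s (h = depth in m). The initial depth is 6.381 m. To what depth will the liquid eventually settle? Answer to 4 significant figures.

3.401 m

Level balance: A dh/dt = 0.01396 − 0.007570 √h. Setting dh/dt = 0:
Q_in = 0.007570 √h_ss ⇒ √h_ss = 0.01396/0.007570 = 1.84412.
h_ss = 1.84412² = 3.40078 m. (Since h₀ = 6.381 m > h_ss, the level will fall toward this value.)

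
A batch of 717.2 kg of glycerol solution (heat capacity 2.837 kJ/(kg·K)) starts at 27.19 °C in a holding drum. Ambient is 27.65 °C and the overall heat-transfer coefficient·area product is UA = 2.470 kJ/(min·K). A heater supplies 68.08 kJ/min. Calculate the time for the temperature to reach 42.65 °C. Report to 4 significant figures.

660.9 min

Energy balance: M c_p dT/dt = −UA(T − T_amb) + Q̇.
τ = M c_p/UA = 823.764 min; T_ss = T_amb + Q̇/UA = 27.65 + 68.08/2.470 = 55.2128 °C.
T(t) = T_ss + (T₀ − T_ss)e^(−t/τ); set T = 42.65:
t = −τ ln[(T − T_ss)/(T₀ − T_ss)] = −823.764 · ln(0.448305) = 660.890 min.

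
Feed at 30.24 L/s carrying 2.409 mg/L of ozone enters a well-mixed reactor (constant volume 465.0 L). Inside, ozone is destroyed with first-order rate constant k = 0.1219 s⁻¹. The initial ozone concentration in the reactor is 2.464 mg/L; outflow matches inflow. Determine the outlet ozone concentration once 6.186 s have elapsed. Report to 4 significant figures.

Accumulation = in − out − consumed: V dC/dt = Q C_in − Q C − k V C.
This is linear with rate a = Q/V + k = 0.186932 s⁻¹.
C_ss = Q C_in/(Q + kV) = 0.838072 mg/L; C(t) = C_ss + (C₀ − C_ss) e^(−a t).
C(6.186) = 0.838072 + (1.62593)·e^(−0.186932·6.186) = 0.838072 + (1.62593)·0.314628 = 1.34964 mg/L.

1.350 mg/L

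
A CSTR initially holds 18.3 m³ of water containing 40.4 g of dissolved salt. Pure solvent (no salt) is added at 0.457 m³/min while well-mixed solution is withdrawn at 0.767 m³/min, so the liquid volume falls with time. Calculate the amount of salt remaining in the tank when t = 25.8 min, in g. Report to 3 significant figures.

9.75 g

Total volume: dV/dt = Q_in − Q_out = -0.31000 m³/min, so V(t) = 18.3 − 0.31000 t and V(25.8) = 10.302 m³.
Species balance (pure solvent in): dm/dt = −Q_out · m/V(t).
dm/m = −Q_out dt/(V₀ − 0.31000 t); integrating gives ln(m/m₀) = −(Q_out/(Q_in−Q_out)) ln(V/V₀).
m = m₀ (V₀/V)^(Q_out/(Q_in−Q_out)) = 40.4 × (18.3/10.302)^(-2.4742) = 9.7498 g.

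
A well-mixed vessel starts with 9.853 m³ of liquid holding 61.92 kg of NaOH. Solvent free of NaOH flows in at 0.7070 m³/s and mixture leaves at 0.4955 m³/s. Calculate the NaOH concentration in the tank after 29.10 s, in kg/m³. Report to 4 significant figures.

Total volume: dV/dt = Q_in − Q_out = 0.211500 m³/s, so V(t) = 9.853 + 0.211500 t and V(29.10) = 16.0076 m³.
No NaOH enters, so dm/dt = −Q_out · (m/V).
dm/m = −Q_out dt/(V₀ + 0.211500 t); integrating gives ln(m/m₀) = −(Q_out/(Q_in−Q_out)) ln(V/V₀).
m = m₀ (V₀/V)^(Q_out/(Q_in−Q_out)) = 61.92 × (9.853/16.0076)^(2.34279) = 19.8640 kg.
C = m/V = 19.8640/16.0076 = 1.24091 kg/m³.

1.241 kg/m³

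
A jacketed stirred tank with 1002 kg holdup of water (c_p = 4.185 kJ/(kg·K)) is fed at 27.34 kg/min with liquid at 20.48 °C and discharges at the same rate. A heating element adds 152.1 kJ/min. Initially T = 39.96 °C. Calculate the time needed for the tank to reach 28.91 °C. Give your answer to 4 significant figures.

M c_p dT/dt = ṁ c_p (T_in − T) + Q̇.
τ = M/ṁ = 36.6496 min; T_ss = T_in + Q̇/(ṁ c_p) = 21.8093 °C.
T(t) = T_ss + (T₀ − T_ss) e^(−t/τ). Set T = 28.91:
e^(−t/τ) = (28.91 − 21.8093)/(39.96 − 21.8093) = 0.391207
t = −36.6496 · ln(0.391207) = 34.3963 min.

34.40 min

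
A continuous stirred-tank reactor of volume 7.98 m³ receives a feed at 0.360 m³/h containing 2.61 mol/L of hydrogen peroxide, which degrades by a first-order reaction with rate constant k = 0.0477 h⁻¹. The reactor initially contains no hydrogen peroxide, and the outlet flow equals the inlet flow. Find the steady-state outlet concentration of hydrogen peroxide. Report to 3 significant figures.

1.27 mol/L

V dC/dt = Q(C_in − C) − k V C.
At steady state: 0 = Q C_in − (Q + kV) C_ss, so C_ss = Q C_in/(Q + kV).
C_ss = 0.360·2.61/(0.360 + 0.0477·7.98) = 0.93960/0.74065 = 1.2686 mol/L.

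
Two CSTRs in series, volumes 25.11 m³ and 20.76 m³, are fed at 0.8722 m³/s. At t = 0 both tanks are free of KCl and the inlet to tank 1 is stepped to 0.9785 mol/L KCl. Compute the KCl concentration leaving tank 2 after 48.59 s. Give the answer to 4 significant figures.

0.5403 mol/L

Species balance on tank i: dCᵢ/dt = (Cᵢ₋₁ − Cᵢ)/τᵢ with τᵢ = Vᵢ/Q.
τ₁ = 25.11/0.8722 = 28.7893 s; τ₂ = 20.76/0.8722 = 23.8019 s.
Solving the cascade with C₁(0)=C₂(0)=0 gives C₂(t) = C_in[1 − (τ₁ e^(−t/τ₁) − τ₂ e^(−t/τ₂))/(τ₁ − τ₂)].
At t = 48.59: e^(−t/τ₁) = 0.184929, e^(−t/τ₂) = 0.129842.
C₂ = 0.9785·[1 − (28.7893·0.184929 − 23.8019·0.129842)/(4.98739)] = 0.9785·0.552172 = 0.540301 mol/L.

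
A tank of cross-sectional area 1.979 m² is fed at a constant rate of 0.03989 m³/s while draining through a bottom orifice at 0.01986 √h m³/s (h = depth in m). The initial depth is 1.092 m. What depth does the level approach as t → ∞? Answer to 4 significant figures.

4.034 m

Mass balance (ρ constant): A dh/dt = Q_in − 0.01986 √h. At steady state dh/dt = 0:
Q_in = 0.01986 √h_ss ⇒ √h_ss = 0.03989/0.01986 = 2.00856.
h_ss = 2.00856² = 4.03431 m. (Since h₀ = 1.092 m < h_ss, the level will rise toward this value.)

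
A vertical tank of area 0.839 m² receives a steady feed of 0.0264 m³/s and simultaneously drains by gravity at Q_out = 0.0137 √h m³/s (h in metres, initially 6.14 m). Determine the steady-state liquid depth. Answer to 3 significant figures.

3.71 m

Mass balance (ρ constant): A dh/dt = Q_in − 0.0137 √h. At steady state dh/dt = 0:
Q_in = 0.0137 √h_ss ⇒ √h_ss = 0.0264/0.0137 = 1.9270.
h_ss = 1.9270² = 3.7134 m. (Since h₀ = 6.14 m > h_ss, the level will fall toward this value.)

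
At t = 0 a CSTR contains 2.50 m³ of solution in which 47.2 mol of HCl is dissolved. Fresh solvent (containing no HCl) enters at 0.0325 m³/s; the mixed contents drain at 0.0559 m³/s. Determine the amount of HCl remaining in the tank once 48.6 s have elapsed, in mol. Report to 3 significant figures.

11.1 mol

Let m(t) be the amount of HCl. Volume: V(t) = V₀ + (Q_in − Q_out) t = 2.50 − 0.023400 t; V(48.6) = 1.3628 m³.
Solute balance: dm/dt = 0 − Q_out C = −Q_out m/V(t).
Separate: dm/m = −Q_out dt/V(t) ⇒ ln(m/m₀) = −(Q_out/(Q_in−Q_out)) ln(V/V₀).
m = m₀ (V₀/V)^(Q_out/(Q_in−Q_out)) = 47.2 × (2.50/1.3628)^(-2.3889) = 11.077 mol.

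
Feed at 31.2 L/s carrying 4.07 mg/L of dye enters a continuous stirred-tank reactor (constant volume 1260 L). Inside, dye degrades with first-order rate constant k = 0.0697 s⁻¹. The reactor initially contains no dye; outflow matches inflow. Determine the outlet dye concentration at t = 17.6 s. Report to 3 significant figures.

0.865 mg/L

Species balance: V dC/dt = Q C_in − Q C − k V C.
This is linear with rate a = Q/V + k = 0.094462 s⁻¹.
C_ss = Q C_in/(Q + kV) = 1.0669 mg/L; C(t) = C_ss + (C₀ − C_ss) e^(−a t).
C(17.6) = 1.0669 + (-1.0669)·e^(−0.094462·17.6) = 1.0669 + (-1.0669)·0.18966 = 0.86455 mg/L.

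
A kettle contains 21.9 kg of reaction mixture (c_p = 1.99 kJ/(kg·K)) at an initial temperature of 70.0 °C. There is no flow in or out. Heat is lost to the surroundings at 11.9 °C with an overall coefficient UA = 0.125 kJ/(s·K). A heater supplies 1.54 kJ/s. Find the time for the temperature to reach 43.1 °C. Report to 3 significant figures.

M c_p dT/dt = −UA(T − T_amb) + Q̇.
τ = M c_p/UA = 348.65 s; T_ss = T_amb + Q̇/UA = 11.9 + 1.54/0.125 = 24.220 °C.
T(t) = T_ss + (T₀ − T_ss)e^(−t/τ); set T = 43.1:
t = −τ ln[(T − T_ss)/(T₀ − T_ss)] = −348.65 · ln(0.41241) = 308.81 s.

309 s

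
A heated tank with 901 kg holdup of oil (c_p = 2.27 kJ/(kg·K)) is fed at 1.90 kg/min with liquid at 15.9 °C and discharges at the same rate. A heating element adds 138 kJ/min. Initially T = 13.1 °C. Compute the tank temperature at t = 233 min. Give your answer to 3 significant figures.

Heat balance on the well-mixed liquid: M c_p dT/dt = ṁ c_p (T_in − T) + 138.
τ = M/ṁ = 474.21 min; T_ss = T_in + Q̇/(ṁ c_p) = 15.9 + 138/(1.90·2.27) = 47.896 °C.
This is linear first-order; T(t) = T_ss + (T₀ − T_ss) e^(−t/τ).
T(233) = 47.896 + (-34.796)·e^(−233/474.21) = 47.896 + (-34.796)·0.61180 = 26.608 °C.

26.6 °C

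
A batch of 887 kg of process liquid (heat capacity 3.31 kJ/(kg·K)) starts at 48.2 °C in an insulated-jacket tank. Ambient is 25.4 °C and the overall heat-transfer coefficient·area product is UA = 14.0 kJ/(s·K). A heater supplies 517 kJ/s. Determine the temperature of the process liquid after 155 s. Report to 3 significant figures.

55.6 °C

Heat balance on the well-mixed liquid: M c_p dT/dt = −UA(T − T_amb) + Q̇.
dT/dt = (T_ss − T)/τ with T_ss = T_amb + Q̇/UA = 25.4 + 517/14.0 = 62.329 °C, τ = M c_p/UA = 887·3.31/14.0 = 209.71 s.
This is linear first-order; T(t) = T_ss + (T₀ − T_ss) e^(−t/τ).
T(155) = 62.329 + (-14.129)·0.47754 = 55.582 °C.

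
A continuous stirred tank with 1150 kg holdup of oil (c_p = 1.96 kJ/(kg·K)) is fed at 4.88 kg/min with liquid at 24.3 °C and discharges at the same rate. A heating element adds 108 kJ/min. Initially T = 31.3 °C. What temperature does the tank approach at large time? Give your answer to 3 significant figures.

35.6 °C

Energy balance: M c_p dT/dt = ṁ c_p (T_in − T) + 108.
At steady state dT/dt = 0 ⇒ T_ss = T_in + Q̇/(ṁ c_p) = 24.3 + 108/(4.88·1.96) = 35.591 °C.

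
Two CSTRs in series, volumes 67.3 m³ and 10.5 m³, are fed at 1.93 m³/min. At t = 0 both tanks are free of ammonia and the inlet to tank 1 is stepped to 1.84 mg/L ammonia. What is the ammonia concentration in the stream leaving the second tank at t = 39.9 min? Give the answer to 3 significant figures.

Species balance on tank i: dCᵢ/dt = (Cᵢ₋₁ − Cᵢ)/τᵢ with τᵢ = Vᵢ/Q.
τ₁ = 67.3/1.93 = 34.870 min; τ₂ = 10.5/1.93 = 5.4404 min.
Tank 1: C₁ = C_in(1 − e^(−t/τ₁)). Tank 2 (τ₁ ≠ τ₂): C₂ = C_in[1 − (τ₁ e^(−t/τ₁) − τ₂ e^(−t/τ₂))/(τ₁ − τ₂)].
At t = 39.9: e^(−t/τ₁) = 0.31847, e^(−t/τ₂) = 0.00065296.
C₂ = 1.84·[1 − (34.870·0.31847 − 5.4404·0.00065296)/(29.430)] = 1.84·0.62278 = 1.1459 mg/L.

1.15 mg/L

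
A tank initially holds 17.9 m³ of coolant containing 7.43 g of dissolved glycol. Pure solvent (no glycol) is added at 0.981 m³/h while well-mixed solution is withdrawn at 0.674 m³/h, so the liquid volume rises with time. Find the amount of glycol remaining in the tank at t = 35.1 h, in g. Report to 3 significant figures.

Let m(t) be the amount of glycol. Volume: V(t) = V₀ + (Q_in − Q_out) t = 17.9 + 0.30700 t; V(35.1) = 28.676 m³.
No glycol enters, so dm/dt = −Q_out · (m/V).
dm/m = −Q_out dt/(V₀ + 0.30700 t); integrating gives ln(m/m₀) = −(Q_out/(Q_in−Q_out)) ln(V/V₀).
m = m₀ (V₀/V)^(Q_out/(Q_in−Q_out)) = 7.43 × (17.9/28.676)^(2.1954) = 2.6404 g.

2.64 g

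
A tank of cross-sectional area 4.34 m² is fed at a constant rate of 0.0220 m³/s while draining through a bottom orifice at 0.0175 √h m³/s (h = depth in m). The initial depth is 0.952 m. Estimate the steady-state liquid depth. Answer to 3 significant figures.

1.58 m

Level balance: A dh/dt = 0.0220 − 0.0175 √h. Setting dh/dt = 0:
Q_in = 0.0175 √h_ss ⇒ √h_ss = 0.0220/0.0175 = 1.2571.
h_ss = 1.2571² = 1.5804 m. (Since h₀ = 0.952 m < h_ss, the level will rise toward this value.)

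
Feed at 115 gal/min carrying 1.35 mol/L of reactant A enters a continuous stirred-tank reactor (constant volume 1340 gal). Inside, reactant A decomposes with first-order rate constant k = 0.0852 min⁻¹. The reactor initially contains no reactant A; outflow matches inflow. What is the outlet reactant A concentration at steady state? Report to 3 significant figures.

V dC/dt = Q(C_in − C) − k V C.
Steady state (dC/dt = 0): C_ss = Q C_in/(Q + kV) = C_in/(1 + kV/Q).
C_ss = 115·1.35/(115 + 0.0852·1340) = 155.25/229.17 = 0.67745 mol/L.

0.677 mol/L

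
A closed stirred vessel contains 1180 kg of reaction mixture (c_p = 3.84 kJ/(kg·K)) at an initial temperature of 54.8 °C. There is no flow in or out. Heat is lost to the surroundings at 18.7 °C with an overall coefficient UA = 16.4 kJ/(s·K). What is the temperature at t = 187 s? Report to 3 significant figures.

37.0 °C

Lumped-capacitance energy balance: M c_p dT/dt = UA(T_amb − T).
dT/dt = (T_ss − T)/τ with T_ss = T_amb = 18.700 °C, τ = M c_p/UA = 1180·3.84/16.4 = 276.29 s.
Integrating: T(t) = T_ss + (T₀ − T_ss) e^(−t/τ).
T(187) = 18.700 + (36.100)·0.50823 = 37.047 °C.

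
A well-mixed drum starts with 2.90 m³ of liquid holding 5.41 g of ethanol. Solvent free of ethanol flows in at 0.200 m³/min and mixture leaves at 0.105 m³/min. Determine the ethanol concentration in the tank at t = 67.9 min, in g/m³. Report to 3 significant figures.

0.159 g/m³

Total volume: dV/dt = Q_in − Q_out = 0.095000 m³/min, so V(t) = 2.90 + 0.095000 t and V(67.9) = 9.3505 m³.
No ethanol enters, so dm/dt = −Q_out · (m/V).
dm/m = −Q_out dt/(V₀ + 0.095000 t); integrating gives ln(m/m₀) = −(Q_out/(Q_in−Q_out)) ln(V/V₀).
m = m₀ (V₀/V)^(Q_out/(Q_in−Q_out)) = 5.41 × (2.90/9.3505)^(1.1053) = 1.4833 g.
C = m/V = 1.4833/9.3505 = 0.15864 g/m³.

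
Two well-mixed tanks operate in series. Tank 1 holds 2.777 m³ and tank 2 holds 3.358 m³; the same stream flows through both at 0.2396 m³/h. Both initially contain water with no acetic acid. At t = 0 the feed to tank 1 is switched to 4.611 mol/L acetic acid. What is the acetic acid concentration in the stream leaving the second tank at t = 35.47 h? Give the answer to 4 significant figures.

Time constants: τᵢ = Vᵢ/Q for each well-mixed tank.
τ₁ = 2.777/0.2396 = 11.5902 h; τ₂ = 3.358/0.2396 = 14.0150 h.
Solving the cascade with C₁(0)=C₂(0)=0 gives C₂(t) = C_in[1 − (τ₁ e^(−t/τ₁) − τ₂ e^(−t/τ₂))/(τ₁ − τ₂)].
At t = 35.47: e^(−t/τ₁) = 0.0468709, e^(−t/τ₂) = 0.0795909.
C₂ = 4.611·[1 − (11.5902·0.0468709 − 14.0150·0.0795909)/(-2.42487)] = 4.611·0.764018 = 3.52289 mol/L.

3.523 mol/L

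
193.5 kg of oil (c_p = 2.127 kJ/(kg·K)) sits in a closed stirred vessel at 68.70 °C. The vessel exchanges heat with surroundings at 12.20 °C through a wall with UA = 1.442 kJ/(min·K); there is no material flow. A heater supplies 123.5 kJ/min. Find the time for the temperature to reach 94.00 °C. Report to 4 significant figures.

Lumped-capacitance energy balance: M c_p dT/dt = UA(T_amb − T) + Q̇.
τ = M c_p/UA = 285.419 min; T_ss = T_amb + Q̇/UA = 12.20 + 123.5/1.442 = 97.8449 °C.
T(t) = T_ss + (T₀ − T_ss)e^(−t/τ); set T = 94.00:
t = −τ ln[(T − T_ss)/(T₀ − T_ss)] = −285.419 · ln(0.131925) = 578.123 min.

578.1 min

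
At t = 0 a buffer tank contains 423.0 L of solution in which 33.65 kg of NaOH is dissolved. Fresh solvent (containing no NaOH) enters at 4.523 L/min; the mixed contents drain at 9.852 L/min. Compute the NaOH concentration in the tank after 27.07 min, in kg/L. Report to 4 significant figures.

Total volume: dV/dt = Q_in − Q_out = -5.32900 L/min, so V(t) = 423.0 − 5.32900 t and V(27.07) = 278.744 L.
Solute balance: dm/dt = 0 − Q_out C = −Q_out m/V(t).
Separate: dm/m = −Q_out dt/V(t) ⇒ ln(m/m₀) = −(Q_out/(Q_in−Q_out)) ln(V/V₀).
m = m₀ (V₀/V)^(Q_out/(Q_in−Q_out)) = 33.65 × (423.0/278.744)^(-1.84875) = 15.5637 kg.
C = m/V = 15.5637/278.744 = 0.0558349 kg/L.

0.05583 kg/L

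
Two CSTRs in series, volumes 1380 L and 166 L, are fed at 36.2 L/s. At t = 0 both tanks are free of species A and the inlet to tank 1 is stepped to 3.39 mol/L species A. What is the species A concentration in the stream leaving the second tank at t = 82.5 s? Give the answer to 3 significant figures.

Species balance on tank i: dCᵢ/dt = (Cᵢ₋₁ − Cᵢ)/τᵢ with τᵢ = Vᵢ/Q.
τ₁ = 1380/36.2 = 38.122 s; τ₂ = 166/36.2 = 4.5856 s.
Solving the cascade with C₁(0)=C₂(0)=0 gives C₂(t) = C_in[1 − (τ₁ e^(−t/τ₁) − τ₂ e^(−t/τ₂))/(τ₁ − τ₂)].
At t = 82.5: e^(−t/τ₁) = 0.11485, e^(−t/τ₂) = 1.5368e-08.
C₂ = 3.39·[1 − (38.122·0.11485 − 4.5856·1.5368e-08)/(33.536)] = 3.39·0.86945 = 2.9474 mol/L.

2.95 mol/L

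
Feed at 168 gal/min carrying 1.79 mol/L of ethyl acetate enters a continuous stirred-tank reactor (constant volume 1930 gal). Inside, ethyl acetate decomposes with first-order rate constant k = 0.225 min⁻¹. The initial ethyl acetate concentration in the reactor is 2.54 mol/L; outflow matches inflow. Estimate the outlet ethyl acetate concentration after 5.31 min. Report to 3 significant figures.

0.889 mol/L

V dC/dt = Q(C_in − C) − k V C.
This is linear with rate a = Q/V + k = 0.31205 min⁻¹.
C_ss = Q C_in/(Q + kV) = 0.49933 mol/L; C(t) = C_ss + (C₀ − C_ss) e^(−a t).
C(5.31) = 0.49933 + (2.0407)·e^(−0.31205·5.31) = 0.49933 + (2.0407)·0.19072 = 0.88852 mol/L.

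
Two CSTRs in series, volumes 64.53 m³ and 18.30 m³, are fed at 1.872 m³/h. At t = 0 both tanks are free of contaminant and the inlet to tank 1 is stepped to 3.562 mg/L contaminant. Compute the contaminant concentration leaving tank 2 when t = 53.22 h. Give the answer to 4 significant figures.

Species balance on tank i: dCᵢ/dt = (Cᵢ₋₁ − Cᵢ)/τᵢ with τᵢ = Vᵢ/Q.
τ₁ = 64.53/1.872 = 34.4712 h; τ₂ = 18.30/1.872 = 9.77564 h.
Tank 1: C₁ = C_in(1 − e^(−t/τ₁)). Tank 2 (τ₁ ≠ τ₂): C₂ = C_in[1 − (τ₁ e^(−t/τ₁) − τ₂ e^(−t/τ₂))/(τ₁ − τ₂)].
At t = 53.22: e^(−t/τ₁) = 0.213547, e^(−t/τ₂) = 0.00432154.
C₂ = 3.562·[1 − (34.4712·0.213547 − 9.77564·0.00432154)/(24.6955)] = 3.562·0.703632 = 2.50634 mg/L.

2.506 mg/L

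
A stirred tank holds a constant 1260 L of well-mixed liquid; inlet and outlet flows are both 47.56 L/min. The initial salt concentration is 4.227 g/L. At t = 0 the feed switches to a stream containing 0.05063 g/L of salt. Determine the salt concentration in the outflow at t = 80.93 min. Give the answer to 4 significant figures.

0.2475 g/L

Unsteady species balance (constant V, well mixed): V dC/dt = Q(C_in − C).
Rewrite as dC/dt + C/τ = C_in/τ, τ = V/Q = 26.4929 min.
Integrating: C(t) = C_in + (C₀ − C_in) e^(−t/τ).
C(80.93) = 0.05063 + (4.227 − 0.05063)·e^(−80.93/26.4929) = 0.05063 + (4.17637)·0.0471328 = 0.247474 g/L.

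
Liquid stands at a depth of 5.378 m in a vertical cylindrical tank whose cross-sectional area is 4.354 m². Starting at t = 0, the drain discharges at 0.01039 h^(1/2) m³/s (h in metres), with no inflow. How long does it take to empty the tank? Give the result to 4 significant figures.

1944 s

Unsteady balance on liquid volume: A dh/dt = −0.01039 √h.
This is separable: 2 d(√h)/dt = −0.01039/A, so √h = √h₀ − (0.01039/(2A)) t.
Set h = 0: 2√h₀ = (0.01039/A) t_empty ⇒ t_empty = 2A√h₀/0.01039.
t_empty = 2·4.354·√5.378/0.01039 = 8.70800·2.31905/0.01039 = 1943.63 s.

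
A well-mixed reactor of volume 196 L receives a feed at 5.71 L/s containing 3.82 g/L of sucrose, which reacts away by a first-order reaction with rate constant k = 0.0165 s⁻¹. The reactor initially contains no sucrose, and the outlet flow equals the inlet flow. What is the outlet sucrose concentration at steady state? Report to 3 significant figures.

Species balance: V dC/dt = Q C_in − Q C − k V C.
Steady state (dC/dt = 0): C_ss = Q C_in/(Q + kV) = C_in/(1 + kV/Q).
C_ss = 5.71·3.82/(5.71 + 0.0165·196) = 21.812/8.9440 = 2.4388 g/L.

2.44 g/L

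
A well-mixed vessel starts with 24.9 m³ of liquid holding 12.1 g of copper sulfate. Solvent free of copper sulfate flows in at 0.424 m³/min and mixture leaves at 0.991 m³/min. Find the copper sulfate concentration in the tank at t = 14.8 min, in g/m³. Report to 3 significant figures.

Total volume: dV/dt = Q_in − Q_out = -0.56700 m³/min, so V(t) = 24.9 − 0.56700 t and V(14.8) = 16.508 m³.
Species balance (pure solvent in): dm/dt = −Q_out · m/V(t).
Separate: dm/m = −Q_out dt/V(t) ⇒ ln(m/m₀) = −(Q_out/(Q_in−Q_out)) ln(V/V₀).
m = m₀ (V₀/V)^(Q_out/(Q_in−Q_out)) = 12.1 × (24.9/16.508)^(-1.7478) = 5.8995 g.
C = m/V = 5.8995/16.508 = 0.35736 g/m³.

0.357 g/m³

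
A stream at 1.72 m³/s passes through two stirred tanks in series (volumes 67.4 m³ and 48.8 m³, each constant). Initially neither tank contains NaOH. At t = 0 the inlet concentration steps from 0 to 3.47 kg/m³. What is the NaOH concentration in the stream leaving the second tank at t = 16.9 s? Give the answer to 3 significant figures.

0.319 kg/m³

Time constants: τᵢ = Vᵢ/Q for each well-mixed tank.
τ₁ = 67.4/1.72 = 39.186 s; τ₂ = 48.8/1.72 = 28.372 s.
Tank 1: C₁ = C_in(1 − e^(−t/τ₁)). Tank 2 (τ₁ ≠ τ₂): C₂ = C_in[1 − (τ₁ e^(−t/τ₁) − τ₂ e^(−t/τ₂))/(τ₁ − τ₂)].
At t = 16.9: e^(−t/τ₁) = 0.64968, e^(−t/τ₂) = 0.55120.
C₂ = 3.47·[1 − (39.186·0.64968 − 28.372·0.55120)/(10.814)] = 3.47·0.091946 = 0.31905 kg/m³.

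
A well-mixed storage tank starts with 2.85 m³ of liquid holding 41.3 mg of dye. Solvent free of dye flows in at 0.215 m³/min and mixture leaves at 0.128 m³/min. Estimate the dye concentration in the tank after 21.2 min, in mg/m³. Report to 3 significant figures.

4.22 mg/m³

Let m(t) be the amount of dye. Volume: V(t) = V₀ + (Q_in − Q_out) t = 2.85 + 0.087000 t; V(21.2) = 4.6944 m³.
Solute balance: dm/dt = 0 − Q_out C = −Q_out m/V(t).
dm/m = −Q_out dt/(V₀ + 0.087000 t); integrating gives ln(m/m₀) = −(Q_out/(Q_in−Q_out)) ln(V/V₀).
m = m₀ (V₀/V)^(Q_out/(Q_in−Q_out)) = 41.3 × (2.85/4.6944)^(1.4713) = 19.819 mg.
C = m/V = 19.819/4.6944 = 4.2218 mg/m³.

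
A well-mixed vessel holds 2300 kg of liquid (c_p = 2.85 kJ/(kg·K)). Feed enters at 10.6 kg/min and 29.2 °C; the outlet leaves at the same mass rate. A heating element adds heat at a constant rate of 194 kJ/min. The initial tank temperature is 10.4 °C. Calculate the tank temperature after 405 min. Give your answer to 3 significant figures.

M c_p dT/dt = ṁ c_p (T_in − T) + Q̇.
τ = M/ṁ = 216.98 min; T_ss = T_in + Q̇/(ṁ c_p) = 29.2 + 194/(10.6·2.85) = 35.622 °C.
Solution: T(t) = T_ss + (T₀ − T_ss) e^(−t/τ).
T(405) = 35.622 + (-25.222)·e^(−405/216.98) = 35.622 + (-25.222)·0.15466 = 31.721 °C.

31.7 °C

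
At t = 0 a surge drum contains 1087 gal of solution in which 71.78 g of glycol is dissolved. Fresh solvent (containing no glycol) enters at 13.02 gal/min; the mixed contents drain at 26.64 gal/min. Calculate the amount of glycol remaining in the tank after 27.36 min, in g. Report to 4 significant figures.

Let m(t) be the amount of glycol. Volume: V(t) = V₀ + (Q_in − Q_out) t = 1087 − 13.6200 t; V(27.36) = 714.357 gal.
Species balance (pure solvent in): dm/dt = −Q_out · m/V(t).
dm/m = −Q_out dt/(V₀ − 13.6200 t); integrating gives ln(m/m₀) = −(Q_out/(Q_in−Q_out)) ln(V/V₀).
m = m₀ (V₀/V)^(Q_out/(Q_in−Q_out)) = 71.78 × (1087/714.357)^(-1.95595) = 31.5796 g.

31.58 g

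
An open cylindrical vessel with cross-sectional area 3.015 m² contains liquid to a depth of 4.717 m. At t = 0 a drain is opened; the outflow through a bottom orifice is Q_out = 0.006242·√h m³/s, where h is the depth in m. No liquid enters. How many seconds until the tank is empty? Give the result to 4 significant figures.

2098 s

A dh/dt = −Q_out = −0.006242 √h.
∫ h^(−1/2) dh = −(0.006242/A) ∫ dt, giving 2√h = 2√h₀ − (0.006242/A) t.
Tank is empty when √h = 0: t_empty = 2A√h₀/0.006242.
t_empty = 2·3.015·√4.717/0.006242 = 6.03000·2.17187/0.006242 = 2098.10 s.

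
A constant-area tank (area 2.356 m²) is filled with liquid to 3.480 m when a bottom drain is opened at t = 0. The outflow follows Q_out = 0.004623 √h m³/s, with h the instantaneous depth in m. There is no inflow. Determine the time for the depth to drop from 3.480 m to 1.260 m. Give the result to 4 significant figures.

757.3 s

A dh/dt = −Q_out = −0.004623 √h.
This is separable: 2 d(√h)/dt = −0.004623/A, so √h = √h₀ − (0.004623/(2A)) t.
t = 2A(√h₀ − √h)/0.004623 = 2·2.356·(√3.480 − √1.260)/0.004623
  = 4.71200 × (1.86548 − 1.12250) / 0.004623 = 757.282 s.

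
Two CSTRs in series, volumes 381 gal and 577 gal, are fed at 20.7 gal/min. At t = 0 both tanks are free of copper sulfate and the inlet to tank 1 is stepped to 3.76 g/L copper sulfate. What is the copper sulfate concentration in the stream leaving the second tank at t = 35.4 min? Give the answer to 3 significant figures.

Time constants: τᵢ = Vᵢ/Q for each well-mixed tank.
τ₁ = 381/20.7 = 18.406 min; τ₂ = 577/20.7 = 27.874 min.
Tank 1: C₁ = C_in(1 − e^(−t/τ₁)). Tank 2 (τ₁ ≠ τ₂): C₂ = C_in[1 − (τ₁ e^(−t/τ₁) − τ₂ e^(−t/τ₂))/(τ₁ − τ₂)].
At t = 35.4: e^(−t/τ₁) = 0.14612, e^(−t/τ₂) = 0.28084.
C₂ = 3.76·[1 − (18.406·0.14612 − 27.874·0.28084)/(-9.4686)] = 3.76·0.45730 = 1.7194 g/L.

1.72 g/L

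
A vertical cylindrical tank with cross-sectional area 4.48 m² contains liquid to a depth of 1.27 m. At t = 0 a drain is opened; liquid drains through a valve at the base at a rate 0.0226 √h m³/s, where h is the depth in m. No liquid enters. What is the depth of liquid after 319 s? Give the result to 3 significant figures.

0.104 m

A dh/dt = −Q_out = −0.0226 √h.
∫ h^(−1/2) dh = −(0.0226/A) ∫ dt, giving 2√h = 2√h₀ − (0.0226/A) t.
√h = √1.27 − 0.0226·319/(2·4.48) = 1.1269 − 0.80462 = 0.32232.
h = 0.32232² = 0.10389 m.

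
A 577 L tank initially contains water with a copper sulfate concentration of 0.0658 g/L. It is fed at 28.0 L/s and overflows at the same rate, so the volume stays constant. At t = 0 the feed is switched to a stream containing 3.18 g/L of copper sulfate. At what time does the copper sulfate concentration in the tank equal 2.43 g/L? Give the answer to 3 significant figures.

Species balance: V dC/dt = Q(C_in − C) ⇒ τ = V/Q = 20.607 s.
C(t) = C_in + (C₀ − C_in) e^(−t/τ). Set C = 2.43 and solve for t:
e^(−t/τ) = (C − C_in)/(C₀ − C_in) = (2.43 − 3.18)/(0.0658 − 3.18) = 0.24083
t = −τ ln(…) = 20.607 × 1.4237 = 29.337 s.

29.3 s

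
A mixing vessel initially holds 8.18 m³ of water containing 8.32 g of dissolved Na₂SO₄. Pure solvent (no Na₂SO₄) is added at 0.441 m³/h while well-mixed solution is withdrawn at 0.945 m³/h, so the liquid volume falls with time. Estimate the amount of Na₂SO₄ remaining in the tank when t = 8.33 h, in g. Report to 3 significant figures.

2.16 g

Total volume: dV/dt = Q_in − Q_out = -0.50400 m³/h, so V(t) = 8.18 − 0.50400 t and V(8.33) = 3.9817 m³.
No Na₂SO₄ enters, so dm/dt = −Q_out · (m/V).
Separate: dm/m = −Q_out dt/V(t) ⇒ ln(m/m₀) = −(Q_out/(Q_in−Q_out)) ln(V/V₀).
m = m₀ (V₀/V)^(Q_out/(Q_in−Q_out)) = 8.32 × (8.18/3.9817)^(-1.8750) = 2.1569 g.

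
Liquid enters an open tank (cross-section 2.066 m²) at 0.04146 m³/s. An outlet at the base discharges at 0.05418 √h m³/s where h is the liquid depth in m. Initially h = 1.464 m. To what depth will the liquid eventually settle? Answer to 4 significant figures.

0.5856 m

Level balance: A dh/dt = 0.04146 − 0.05418 √h. Setting dh/dt = 0:
Q_in = 0.05418 √h_ss ⇒ √h_ss = 0.04146/0.05418 = 0.765227.
h_ss = 0.765227² = 0.585572 m. (Since h₀ = 1.464 m > h_ss, the level will fall toward this value.)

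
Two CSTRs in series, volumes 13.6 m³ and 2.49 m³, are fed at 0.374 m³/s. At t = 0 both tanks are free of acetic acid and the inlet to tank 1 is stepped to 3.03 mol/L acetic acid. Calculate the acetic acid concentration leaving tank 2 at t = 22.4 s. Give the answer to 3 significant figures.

Each tank obeys Vᵢ dCᵢ/dt = Q(Cᵢ₋₁ − Cᵢ), so τᵢ = Vᵢ/Q.
τ₁ = 13.6/0.374 = 36.364 s; τ₂ = 2.49/0.374 = 6.6578 s.
Solving the cascade with C₁(0)=C₂(0)=0 gives C₂(t) = C_in[1 − (τ₁ e^(−t/τ₁) − τ₂ e^(−t/τ₂))/(τ₁ − τ₂)].
At t = 22.4: e^(−t/τ₁) = 0.54010, e^(−t/τ₂) = 0.034579.
C₂ = 3.03·[1 − (36.364·0.54010 − 6.6578·0.034579)/(29.706)] = 3.03·0.34660 = 1.0502 mol/L.

1.05 mol/L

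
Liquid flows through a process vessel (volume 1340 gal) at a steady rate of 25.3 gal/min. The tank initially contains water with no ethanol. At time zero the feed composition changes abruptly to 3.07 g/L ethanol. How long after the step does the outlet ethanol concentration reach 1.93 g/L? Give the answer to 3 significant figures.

52.5 min

Mass balance on the solute (V constant): V dC/dt = Q(C_in − C), so τ = V/Q = 52.964 min.
C(t) = C_in + (C₀ − C_in) e^(−t/τ). Set C = 1.93 and solve for t:
e^(−t/τ) = (C − C_in)/(C₀ − C_in) = (1.93 − 3.07)/(0 − 3.07) = 0.37134
t = −τ ln(…) = 52.964 × 0.99065 = 52.469 min.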